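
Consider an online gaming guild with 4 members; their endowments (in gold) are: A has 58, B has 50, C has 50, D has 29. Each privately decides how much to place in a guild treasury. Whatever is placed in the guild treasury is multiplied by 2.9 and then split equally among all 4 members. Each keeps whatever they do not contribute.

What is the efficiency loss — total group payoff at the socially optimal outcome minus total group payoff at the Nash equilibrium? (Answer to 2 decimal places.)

The private return per contributed unit is 2.9/4 = 0.7250 < 1 for every player regardless of endowment, so the Nash equilibrium is zero contribution and the group total is Σ E_j = 58 + 50 + 50 + 29 = 187.
Each contributed unit returns 2.900 to the group, so the social optimum is full contribution by everyone: group total = 2.900 × 187 = 542.30.
Efficiency loss = (2.900 − 1) × 187 = 355.30.

355.30 gold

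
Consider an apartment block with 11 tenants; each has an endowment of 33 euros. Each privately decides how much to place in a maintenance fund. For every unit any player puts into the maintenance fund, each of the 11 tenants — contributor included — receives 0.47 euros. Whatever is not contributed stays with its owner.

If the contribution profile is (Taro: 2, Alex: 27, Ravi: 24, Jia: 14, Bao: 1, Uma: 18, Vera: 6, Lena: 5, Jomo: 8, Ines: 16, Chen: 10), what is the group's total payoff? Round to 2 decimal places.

909.27 euros

Total contributed: 2 + 27 + 24 + 14 + 1 + 18 + 6 + 5 + 8 + 16 + 10 = 131; total kept: 11 × 33 − 131 = 232.
The maintenance fund pays out 0.47 × 11 × 131 = 677.27 in aggregate.
Group total = 232 + 677.27 = 909.27.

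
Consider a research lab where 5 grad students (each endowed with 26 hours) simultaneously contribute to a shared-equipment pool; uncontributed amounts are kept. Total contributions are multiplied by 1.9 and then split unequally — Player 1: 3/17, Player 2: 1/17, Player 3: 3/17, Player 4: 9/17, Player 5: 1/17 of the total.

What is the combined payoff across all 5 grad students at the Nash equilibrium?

Each unit j contributes comes back to j as 1.9 × (j's share), so j prefers to contribute only if that share exceeds 1/1.9 = 0.5263; otherwise keeping the unit dominates.
Only Player 4 (9/17) clears that bar, contributing 26; the remaining 4 contribute 0. Total contributed: 26.
The shared-equipment pool pays out 1.9 × 26 = 49.40 in total (split across the unequal shares, but the aggregate is all that matters for the group sum).
The 4 free-riders keep 26 each, adding 104. Group total = 104 + 49.40 = 153.40.

153.40 hours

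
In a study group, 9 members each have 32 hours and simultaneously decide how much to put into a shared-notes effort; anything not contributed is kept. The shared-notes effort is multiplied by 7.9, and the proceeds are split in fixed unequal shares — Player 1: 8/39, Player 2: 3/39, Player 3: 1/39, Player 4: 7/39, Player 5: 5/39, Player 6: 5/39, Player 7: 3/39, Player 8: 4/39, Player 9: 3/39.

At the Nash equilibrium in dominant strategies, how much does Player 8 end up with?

For player j, contributing a unit is worthwhile iff 7.9 × (j's share) ≥ 1, i.e. iff j's share is at least 0.1266.
The shares above 0.1266 belong to Player 1, Player 4, Player 5 and Player 6, contributing 32 each; the remaining 5 contribute 0. Total contributed: 128.
Player 8 keeps 32 and receives 7.9 × 128 × 4/39 = 103.71 from the shared-notes effort, for a payoff of 135.71.

135.71 hours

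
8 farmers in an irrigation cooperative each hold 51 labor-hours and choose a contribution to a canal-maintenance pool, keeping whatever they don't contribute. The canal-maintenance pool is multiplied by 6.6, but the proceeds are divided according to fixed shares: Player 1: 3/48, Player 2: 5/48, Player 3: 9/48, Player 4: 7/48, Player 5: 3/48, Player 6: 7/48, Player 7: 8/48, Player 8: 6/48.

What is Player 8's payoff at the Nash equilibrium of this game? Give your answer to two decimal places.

135.15 labor-hours

Player j's private return per contributed unit is 6.6 × (j's share). Contributing is weakly dominant for j when that share is at least 1/6.6 = 0.1515, and contributing 0 is dominant otherwise.
The shares above 0.1515 belong to Player 3 and Player 7, contributing 51 each; the remaining 6 contribute 0. Total contributed: 102.
Player 8 keeps 51 and receives 6.6 × 102 × 6/48 = 84.15 from the canal-maintenance pool, for a payoff of 135.15.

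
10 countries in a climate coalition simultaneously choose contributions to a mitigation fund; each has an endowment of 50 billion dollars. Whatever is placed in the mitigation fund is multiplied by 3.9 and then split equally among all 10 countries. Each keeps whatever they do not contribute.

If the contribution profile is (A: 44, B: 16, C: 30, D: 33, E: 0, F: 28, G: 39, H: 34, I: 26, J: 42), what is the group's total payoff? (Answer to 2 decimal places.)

1346.80 billion dollars

Total contributed: 44 + 16 + 30 + 33 + 0 + 28 + 39 + 34 + 26 + 42 = 292; total kept: 10 × 50 − 292 = 208.
The mitigation fund pays out 3.9 × 292 = 1138.80 in aggregate.
Group total = 208 + 1138.80 = 1346.80.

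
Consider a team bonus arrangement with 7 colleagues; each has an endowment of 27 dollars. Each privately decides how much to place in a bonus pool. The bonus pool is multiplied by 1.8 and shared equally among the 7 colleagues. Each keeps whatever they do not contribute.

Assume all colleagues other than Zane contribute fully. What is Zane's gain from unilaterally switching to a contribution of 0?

Switching from a contribution of 27 to 0 lets Zane keep an extra 27 dollars, but lowers the bonus pool by 27, which costs Zane their own share of that drop: 1.8/7 × 27 = 6.94.
Net gain = 27 − 6.94 = 20.06. The private return per contributed unit (0.2571) is below 1, so free-riding is indeed the best response regardless of what the others do.

20.06 dollars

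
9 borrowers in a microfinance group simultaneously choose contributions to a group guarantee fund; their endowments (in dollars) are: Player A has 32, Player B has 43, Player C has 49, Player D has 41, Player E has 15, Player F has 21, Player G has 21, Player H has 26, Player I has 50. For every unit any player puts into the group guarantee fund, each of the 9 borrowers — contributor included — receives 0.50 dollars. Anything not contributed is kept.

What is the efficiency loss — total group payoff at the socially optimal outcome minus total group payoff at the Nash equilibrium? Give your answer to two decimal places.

1043.00 dollars

The private return per contributed unit is 0.50 < 1 for everyone, so the Nash equilibrium is zero contribution and the group total is Σ E_j = 32 + 43 + 49 + 41 + 15 + 21 + 21 + 26 + 50 = 298.
Each contributed unit returns 4.500 to the group, so the social optimum is full contribution by everyone: group total = 4.500 × 298 = 1341.00.
Efficiency loss = (4.500 − 1) × 298 = 1043.00.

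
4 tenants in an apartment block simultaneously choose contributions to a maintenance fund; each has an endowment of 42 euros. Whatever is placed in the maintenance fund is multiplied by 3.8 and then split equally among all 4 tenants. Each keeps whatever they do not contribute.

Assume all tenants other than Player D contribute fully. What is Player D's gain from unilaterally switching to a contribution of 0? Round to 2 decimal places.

2.10 euros

Switching from a contribution of 42 to 0 lets Player D keep an extra 42 euros, but lowers the maintenance fund by 42, which costs Player D their own share of that drop: 3.8/4 × 42 = 39.90.
Net gain = 42 − 39.90 = 2.10. The private return per contributed unit (0.9500) is below 1, so free-riding is indeed the best response regardless of what the others do.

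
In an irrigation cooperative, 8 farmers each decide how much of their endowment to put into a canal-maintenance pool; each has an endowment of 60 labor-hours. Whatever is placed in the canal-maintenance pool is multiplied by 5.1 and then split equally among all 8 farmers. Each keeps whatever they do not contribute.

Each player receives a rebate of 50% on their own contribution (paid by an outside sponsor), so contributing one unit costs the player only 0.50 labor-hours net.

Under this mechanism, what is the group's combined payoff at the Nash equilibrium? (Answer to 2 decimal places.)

2688.00 labor-hours

Under the mechanism each unit contributed yields (5.1/8) / 0.50 = 1.2750 back to its contributor per unit of net cost, which exceeds 1, making full contribution the dominant choice for everyone.
So the Nash equilibrium is full contribution by all 8; the group earns 8 × (60 × 0.50 + 5.1 × 60) = 2688.00.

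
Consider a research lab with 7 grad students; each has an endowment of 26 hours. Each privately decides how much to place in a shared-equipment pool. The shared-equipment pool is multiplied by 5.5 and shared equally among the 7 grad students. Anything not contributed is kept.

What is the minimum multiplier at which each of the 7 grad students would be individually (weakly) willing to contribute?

A contributed unit returns (multiplier)/7 to its contributor.
This reaches 1 exactly when the multiplier is 7.

7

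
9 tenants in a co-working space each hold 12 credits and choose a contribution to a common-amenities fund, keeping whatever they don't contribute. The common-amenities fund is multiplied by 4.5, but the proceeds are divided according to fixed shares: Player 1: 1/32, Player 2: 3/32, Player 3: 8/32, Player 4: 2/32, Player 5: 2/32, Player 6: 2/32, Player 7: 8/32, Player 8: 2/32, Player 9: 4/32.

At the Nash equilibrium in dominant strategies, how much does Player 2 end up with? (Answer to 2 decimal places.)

22.13 credits

For player j, contributing a unit is worthwhile iff 4.5 × (j's share) ≥ 1, i.e. iff j's share is at least 0.2222.
The shares above 0.2222 belong to Player 3 and Player 7, contributing 12 each; the remaining 7 contribute 0. Total contributed: 24.
Player 2 keeps 12 and receives 4.5 × 24 × 3/32 = 10.13 from the common-amenities fund, for a payoff of 22.13.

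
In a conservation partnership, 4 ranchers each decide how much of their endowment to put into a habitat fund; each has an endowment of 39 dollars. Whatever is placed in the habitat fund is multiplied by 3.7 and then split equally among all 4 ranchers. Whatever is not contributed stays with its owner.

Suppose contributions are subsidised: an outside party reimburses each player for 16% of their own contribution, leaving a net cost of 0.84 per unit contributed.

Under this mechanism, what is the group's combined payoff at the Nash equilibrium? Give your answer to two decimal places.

The effective private return per unit is now (3.7/4) / 0.84 = 1.1012 > 1, so every player's dominant strategy flips to full contribution.
At the Nash equilibrium everyone contributes 39. Group total payoff = 4 × (39 × 0.16 + 3.7 × 39) = 602.16.

602.16 dollars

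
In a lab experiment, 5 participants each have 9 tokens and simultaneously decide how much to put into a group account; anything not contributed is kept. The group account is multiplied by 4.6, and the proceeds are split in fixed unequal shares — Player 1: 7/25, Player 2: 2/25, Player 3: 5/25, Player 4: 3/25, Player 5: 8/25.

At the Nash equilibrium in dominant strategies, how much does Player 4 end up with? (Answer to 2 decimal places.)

Player j's private return per contributed unit is 4.6 × (j's share). Contributing is weakly dominant for j when that share is at least 1/4.6 = 0.2174, and contributing 0 is dominant otherwise.
The shares above 0.2174 belong to Player 1 and Player 5, contributing 9 each; the remaining 3 contribute 0. Total contributed: 18.
Player 4 keeps 9 and receives 4.6 × 18 × 3/25 = 9.94 from the group account, for a payoff of 18.94.

18.94 tokens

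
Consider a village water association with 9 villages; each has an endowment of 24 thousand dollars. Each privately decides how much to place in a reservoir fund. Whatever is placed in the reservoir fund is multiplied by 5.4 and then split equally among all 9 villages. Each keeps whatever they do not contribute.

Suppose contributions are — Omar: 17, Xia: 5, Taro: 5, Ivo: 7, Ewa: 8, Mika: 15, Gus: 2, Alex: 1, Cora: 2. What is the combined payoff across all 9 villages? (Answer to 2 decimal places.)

Total contributed: 17 + 5 + 5 + 7 + 8 + 15 + 2 + 1 + 2 = 62; total kept: 9 × 24 − 62 = 154.
The reservoir fund pays out 5.4 × 62 = 334.80 in aggregate.
Group total = 154 + 334.80 = 488.80.

488.80 thousand dollars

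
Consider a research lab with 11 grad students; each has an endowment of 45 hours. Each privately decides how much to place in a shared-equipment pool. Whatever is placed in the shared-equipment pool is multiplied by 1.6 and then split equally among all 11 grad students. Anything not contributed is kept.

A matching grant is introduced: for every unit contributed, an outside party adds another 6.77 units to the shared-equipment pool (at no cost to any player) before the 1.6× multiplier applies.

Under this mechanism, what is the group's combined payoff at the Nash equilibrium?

6153.84 hours

With the mechanism, a contributed unit returns 1.6 × 7.77 / 11 = 1.1302 per unit of net cost to the contributor — now above 1 — so contributing fully is weakly dominant for every player.
At the Nash equilibrium everyone contributes 45. Group total payoff = 1.6 × 7.77 × 495 = 6153.84.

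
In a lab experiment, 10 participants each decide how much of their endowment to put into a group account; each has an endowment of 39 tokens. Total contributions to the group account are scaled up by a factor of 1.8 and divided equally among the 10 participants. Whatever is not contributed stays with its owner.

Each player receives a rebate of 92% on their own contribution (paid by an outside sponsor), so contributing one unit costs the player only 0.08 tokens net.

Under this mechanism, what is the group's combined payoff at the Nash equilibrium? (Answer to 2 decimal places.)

With the mechanism, a contributed unit returns (1.8/10) / 0.08 = 2.2500 per unit of net cost to the contributor — now above 1 — so contributing fully is weakly dominant for every player.
So the Nash equilibrium is full contribution by all 10; the group earns 10 × (39 × 0.92 + 1.8 × 39) = 1060.80.

1060.80 tokens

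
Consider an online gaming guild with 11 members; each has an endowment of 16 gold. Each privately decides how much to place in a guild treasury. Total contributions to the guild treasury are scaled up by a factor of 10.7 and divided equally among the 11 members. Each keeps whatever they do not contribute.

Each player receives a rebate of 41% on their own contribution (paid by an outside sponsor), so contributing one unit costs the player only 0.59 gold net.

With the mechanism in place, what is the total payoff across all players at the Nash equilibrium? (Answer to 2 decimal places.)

Under the mechanism each unit contributed yields (10.7/11) / 0.59 = 1.6487 back to its contributor per unit of net cost, which exceeds 1, making full contribution the dominant choice for everyone.
At the Nash equilibrium everyone contributes 16. Group total payoff = 11 × (16 × 0.41 + 10.7 × 16) = 1955.36.

1955.36 gold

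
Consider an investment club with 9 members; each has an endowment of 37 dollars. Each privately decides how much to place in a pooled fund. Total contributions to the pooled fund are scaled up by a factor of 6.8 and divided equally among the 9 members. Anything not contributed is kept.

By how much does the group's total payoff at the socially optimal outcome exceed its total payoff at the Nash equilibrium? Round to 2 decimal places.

1931.40 dollars

Each contributed unit returns 6.8/9 = 0.7556 to its contributor — below 1 — so contributing 0 is dominant for every player. At the Nash equilibrium everyone keeps their 37, and the group total is 9 × 37 = 333.
Each contributed unit returns 6.800 to the group as a whole (0.7556 to each of 9 players), which exceeds 1, so the social optimum is full contribution: group total = 6.800 × 333 = 2264.40.
Efficiency loss = 2264.40 − 333 = 1931.40.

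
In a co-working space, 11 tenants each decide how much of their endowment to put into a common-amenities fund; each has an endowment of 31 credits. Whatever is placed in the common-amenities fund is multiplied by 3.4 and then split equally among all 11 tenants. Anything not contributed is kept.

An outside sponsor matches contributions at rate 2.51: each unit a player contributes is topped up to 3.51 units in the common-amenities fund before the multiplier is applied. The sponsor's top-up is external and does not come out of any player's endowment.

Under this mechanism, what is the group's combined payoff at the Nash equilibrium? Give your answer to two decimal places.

4069.49 credits

The effective private return per unit is now 3.4 × 3.51 / 11 = 1.0849 > 1, so every player's dominant strategy flips to full contribution.
So the Nash equilibrium is full contribution by all 11; the group earns 3.4 × 3.51 × 341 = 4069.49.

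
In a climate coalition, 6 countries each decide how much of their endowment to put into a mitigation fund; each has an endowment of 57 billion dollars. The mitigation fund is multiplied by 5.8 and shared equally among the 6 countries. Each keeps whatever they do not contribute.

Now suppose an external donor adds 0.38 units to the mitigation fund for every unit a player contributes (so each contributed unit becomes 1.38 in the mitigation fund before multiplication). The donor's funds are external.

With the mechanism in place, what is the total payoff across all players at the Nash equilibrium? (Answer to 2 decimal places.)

2737.37 billion dollars

With the mechanism, a contributed unit returns 5.8 × 1.38 / 6 = 1.3340 per unit of net cost to the contributor — now above 1 — so contributing fully is weakly dominant for every player.
So the Nash equilibrium is full contribution by all 6; the group earns 5.8 × 1.38 × 342 = 2737.37.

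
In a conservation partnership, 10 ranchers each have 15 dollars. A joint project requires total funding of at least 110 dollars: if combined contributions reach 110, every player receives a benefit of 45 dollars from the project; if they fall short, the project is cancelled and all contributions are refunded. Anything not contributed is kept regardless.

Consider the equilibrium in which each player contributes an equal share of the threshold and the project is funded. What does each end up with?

49 dollars

Equal share of the threshold: 110/10 = 11.
At this profile no one gains by cutting their contribution: any cut drops the total below 110, the project is cancelled, contributions are refunded, and the deviator ends with 15, which is less than 15 − 11 + 45 = 49. Contributing more than 11 just wastes the excess. So contributing exactly 11 is a best response.
Each player's payoff: 15 − 11 + 45 = 49.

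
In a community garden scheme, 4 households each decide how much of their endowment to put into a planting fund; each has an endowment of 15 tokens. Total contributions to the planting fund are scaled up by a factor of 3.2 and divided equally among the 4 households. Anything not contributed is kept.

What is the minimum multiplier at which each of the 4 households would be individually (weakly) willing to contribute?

A contributed unit returns (multiplier)/4 to its contributor.
This reaches 1 exactly when the multiplier is 4.

4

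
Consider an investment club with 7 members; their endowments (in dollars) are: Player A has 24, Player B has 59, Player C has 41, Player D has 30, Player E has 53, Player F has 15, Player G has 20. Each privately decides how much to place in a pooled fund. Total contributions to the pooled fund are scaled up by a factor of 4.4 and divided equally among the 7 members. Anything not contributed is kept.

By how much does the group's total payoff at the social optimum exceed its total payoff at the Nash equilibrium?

822.80 dollars

The private return per contributed unit is 4.4/7 = 0.6286 < 1 for every player regardless of endowment, so the Nash equilibrium is zero contribution and the group total is Σ E_j = 24 + 59 + 41 + 30 + 53 + 15 + 20 = 242.
Each contributed unit returns 4.400 to the group, so the social optimum is full contribution by everyone: group total = 4.400 × 242 = 1064.80.
Efficiency loss = (4.400 − 1) × 242 = 822.80.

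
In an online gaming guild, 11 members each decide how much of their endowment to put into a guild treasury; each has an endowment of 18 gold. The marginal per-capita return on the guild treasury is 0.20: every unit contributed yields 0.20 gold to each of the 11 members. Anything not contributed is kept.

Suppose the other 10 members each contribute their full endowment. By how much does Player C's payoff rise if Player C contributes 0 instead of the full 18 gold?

14.40 gold

Switching from a contribution of 18 to 0 lets Player C keep an extra 18 gold, but lowers the guild treasury by 18, which costs Player C their own share of that drop: 0.20 × 18 = 3.60.
Net gain = 18 − 3.60 = 14.40. The private return per contributed unit (0.20) is below 1, so free-riding is indeed the best response regardless of what the others do.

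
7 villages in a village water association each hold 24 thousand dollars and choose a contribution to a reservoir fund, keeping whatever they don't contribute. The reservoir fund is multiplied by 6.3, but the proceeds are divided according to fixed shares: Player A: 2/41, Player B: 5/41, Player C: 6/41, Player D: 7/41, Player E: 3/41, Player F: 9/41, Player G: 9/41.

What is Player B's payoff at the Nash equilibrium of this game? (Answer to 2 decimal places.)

79.32 thousand dollars

For player j, contributing a unit is worthwhile iff 6.3 × (j's share) ≥ 1, i.e. iff j's share is at least 0.1587.
Player D, Player F and Player G are above the threshold, contributing 24 each; the remaining 4 contribute 0. Total contributed: 72.
Player B keeps 24 and receives 6.3 × 72 × 5/41 = 55.32 from the reservoir fund, for a payoff of 79.32.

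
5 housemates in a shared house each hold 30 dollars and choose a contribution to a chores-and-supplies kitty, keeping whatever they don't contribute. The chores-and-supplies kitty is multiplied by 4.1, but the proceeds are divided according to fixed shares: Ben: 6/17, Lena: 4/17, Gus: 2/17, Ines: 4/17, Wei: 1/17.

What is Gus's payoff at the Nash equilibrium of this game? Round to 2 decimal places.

44.47 dollars

Player j's private return per contributed unit is 4.1 × (j's share). Contributing is weakly dominant for j when that share is at least 1/4.1 = 0.2439, and contributing 0 is dominant otherwise.
Ben alone (share 6/17) is above the threshold, contributing 30; the remaining 4 contribute 0. Total contributed: 30.
Gus keeps 30 and receives 4.1 × 30 × 2/17 = 14.47 from the chores-and-supplies kitty, for a payoff of 44.47.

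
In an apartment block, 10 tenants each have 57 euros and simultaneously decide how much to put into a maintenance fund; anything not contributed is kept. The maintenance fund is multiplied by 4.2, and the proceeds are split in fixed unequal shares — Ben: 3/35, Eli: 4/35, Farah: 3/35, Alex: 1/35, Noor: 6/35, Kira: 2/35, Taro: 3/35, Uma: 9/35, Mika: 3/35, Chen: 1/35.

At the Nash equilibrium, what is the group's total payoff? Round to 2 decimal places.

For player j, contributing a unit is worthwhile iff 4.2 × (j's share) ≥ 1, i.e. iff j's share is at least 0.2381.
Uma alone (share 9/35) is above the threshold, contributing 57; the remaining 9 contribute 0. Total contributed: 57.
The maintenance fund pays out 4.2 × 57 = 239.40 in total (split across the unequal shares, but the aggregate is all that matters for the group sum).
The 9 free-riders keep 57 each, adding 513. Group total = 513 + 239.40 = 752.40.

752.40 euros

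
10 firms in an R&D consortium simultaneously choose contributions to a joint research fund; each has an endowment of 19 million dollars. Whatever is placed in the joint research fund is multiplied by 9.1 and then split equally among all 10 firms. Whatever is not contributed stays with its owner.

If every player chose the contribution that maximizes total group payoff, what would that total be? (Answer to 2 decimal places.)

Each contributed unit returns 9.100 to the group as a whole (0.9100 to each of 10 players), which exceeds 1, so the social optimum is full contribution: group total = 9.100 × 190 = 1729.00.

1729.00 million dollars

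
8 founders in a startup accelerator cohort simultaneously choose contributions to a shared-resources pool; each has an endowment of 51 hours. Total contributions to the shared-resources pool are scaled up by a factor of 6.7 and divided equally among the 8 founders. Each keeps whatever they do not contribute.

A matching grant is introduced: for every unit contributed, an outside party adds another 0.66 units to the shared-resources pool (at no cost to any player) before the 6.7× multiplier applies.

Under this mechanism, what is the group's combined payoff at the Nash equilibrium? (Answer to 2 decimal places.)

The effective private return per unit is now 6.7 × 1.66 / 8 = 1.3903 > 1, so every player's dominant strategy flips to full contribution.
So the Nash equilibrium is full contribution by all 8; the group earns 6.7 × 1.66 × 408 = 4537.78.

4537.78 hours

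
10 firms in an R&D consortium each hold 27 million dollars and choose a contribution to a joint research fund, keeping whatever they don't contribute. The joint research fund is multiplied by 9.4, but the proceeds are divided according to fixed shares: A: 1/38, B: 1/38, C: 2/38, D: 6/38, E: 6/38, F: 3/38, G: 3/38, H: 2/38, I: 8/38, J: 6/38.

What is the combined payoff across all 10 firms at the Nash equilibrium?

Player j's private return per contributed unit is 9.4 × (j's share). Contributing is weakly dominant for j when that share is at least 1/9.4 = 0.1064, and contributing 0 is dominant otherwise.
The shares above 0.1064 belong to D, E, I and J, contributing 27 each; the remaining 6 contribute 0. Total contributed: 108.
The joint research fund pays out 9.4 × 108 = 1015.20 in total (split across the unequal shares, but the aggregate is all that matters for the group sum).
The 6 free-riders keep 27 each, adding 162. Group total = 162 + 1015.20 = 1177.20.

1177.20 million dollars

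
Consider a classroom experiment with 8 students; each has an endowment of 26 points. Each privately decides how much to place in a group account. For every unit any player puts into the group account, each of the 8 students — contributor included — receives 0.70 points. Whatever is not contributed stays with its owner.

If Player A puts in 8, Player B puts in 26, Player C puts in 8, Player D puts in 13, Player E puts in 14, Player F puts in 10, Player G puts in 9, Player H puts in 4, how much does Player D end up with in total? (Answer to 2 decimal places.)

77.40 points

Total contributed: 8 + 26 + 8 + 13 + 14 + 10 + 9 + 4 = 92.
Each receives 0.70 × 92 = 64.40 from the group account.
Player D keeps 26 − 13 = 13, so Player D's payoff is 13 + 64.40 = 77.40.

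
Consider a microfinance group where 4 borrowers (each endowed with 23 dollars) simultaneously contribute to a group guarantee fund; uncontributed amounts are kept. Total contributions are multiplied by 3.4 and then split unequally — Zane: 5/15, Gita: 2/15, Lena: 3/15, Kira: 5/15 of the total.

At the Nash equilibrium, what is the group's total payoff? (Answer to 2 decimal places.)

202.40 dollars

For player j, contributing a unit is worthwhile iff 3.4 × (j's share) ≥ 1, i.e. iff j's share is at least 0.2941.
Zane and Kira are above the threshold, contributing 23 each; the remaining 2 contribute 0. Total contributed: 46.
The group guarantee fund pays out 3.4 × 46 = 156.40 in total (split across the unequal shares, but the aggregate is all that matters for the group sum).
The 2 free-riders keep 23 each, adding 46. Group total = 46 + 156.40 = 202.40.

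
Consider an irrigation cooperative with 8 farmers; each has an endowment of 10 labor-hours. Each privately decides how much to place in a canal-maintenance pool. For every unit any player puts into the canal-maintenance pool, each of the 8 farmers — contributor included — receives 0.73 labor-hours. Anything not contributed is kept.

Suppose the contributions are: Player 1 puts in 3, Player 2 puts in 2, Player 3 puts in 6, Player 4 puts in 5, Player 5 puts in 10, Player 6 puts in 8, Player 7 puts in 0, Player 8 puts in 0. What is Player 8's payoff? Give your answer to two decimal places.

34.82 labor-hours

Total contributed: 3 + 2 + 6 + 5 + 10 + 8 + 0 + 0 = 34.
Each receives 0.73 × 34 = 24.82 from the canal-maintenance pool.
Player 8 keeps 10 − 0 = 10, so Player 8's payoff is 10 + 24.82 = 34.82.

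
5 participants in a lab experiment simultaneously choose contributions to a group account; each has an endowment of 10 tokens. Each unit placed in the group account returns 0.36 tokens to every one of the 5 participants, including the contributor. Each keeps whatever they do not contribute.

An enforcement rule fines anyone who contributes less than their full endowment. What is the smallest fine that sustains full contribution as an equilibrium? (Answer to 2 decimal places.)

Given the others contribute fully, the best deviation is to contribute 0 (any partial contribution still incurs the fine and gives up units whose private return 0.36 is below 1).
Deviating from 10 to 0 saves 10 tokens but forfeits the deviator's share of the drop in the group account: 0.36 × 10 = 3.60.
So the deviation gain is 10 − 3.60 = 6.40, and the fine must be at least 6.40 tokens to wipe it out.

6.40 tokens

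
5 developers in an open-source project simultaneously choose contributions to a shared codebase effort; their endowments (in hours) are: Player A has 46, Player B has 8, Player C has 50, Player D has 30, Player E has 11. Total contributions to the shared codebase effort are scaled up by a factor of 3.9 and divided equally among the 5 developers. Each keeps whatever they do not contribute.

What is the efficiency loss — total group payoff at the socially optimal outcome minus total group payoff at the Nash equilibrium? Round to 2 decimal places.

420.50 hours

The private return per contributed unit is 3.9/5 = 0.7800 < 1 for every player regardless of endowment, so the Nash equilibrium is zero contribution and the group total is Σ E_j = 46 + 8 + 50 + 30 + 11 = 145.
Each contributed unit returns 3.900 to the group, so the social optimum is full contribution by everyone: group total = 3.900 × 145 = 565.50.
Efficiency loss = (3.900 − 1) × 145 = 420.50.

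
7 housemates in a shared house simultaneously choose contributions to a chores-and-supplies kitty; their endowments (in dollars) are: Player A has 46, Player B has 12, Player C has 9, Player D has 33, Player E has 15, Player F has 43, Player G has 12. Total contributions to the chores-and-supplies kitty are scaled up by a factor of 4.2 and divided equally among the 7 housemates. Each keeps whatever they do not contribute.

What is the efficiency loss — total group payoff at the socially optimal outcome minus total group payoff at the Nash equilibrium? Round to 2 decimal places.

544.00 dollars

The private return per contributed unit is 4.2/7 = 0.6000 < 1 for every player regardless of endowment, so the Nash equilibrium is zero contribution and the group total is Σ E_j = 46 + 12 + 9 + 33 + 15 + 43 + 12 = 170.
Each contributed unit returns 4.200 to the group, so the social optimum is full contribution by everyone: group total = 4.200 × 170 = 714.00.
Efficiency loss = (4.200 − 1) × 170 = 544.00.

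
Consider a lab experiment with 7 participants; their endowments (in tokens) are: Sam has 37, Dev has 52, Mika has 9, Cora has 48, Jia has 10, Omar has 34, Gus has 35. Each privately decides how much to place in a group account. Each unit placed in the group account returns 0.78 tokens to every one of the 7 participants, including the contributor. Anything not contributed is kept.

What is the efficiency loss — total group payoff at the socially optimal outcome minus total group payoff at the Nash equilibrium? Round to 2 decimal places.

The private return per contributed unit is 0.78 < 1 for everyone, so the Nash equilibrium is zero contribution and the group total is Σ E_j = 37 + 52 + 9 + 48 + 10 + 34 + 35 = 225.
Each contributed unit returns 5.460 to the group, so the social optimum is full contribution by everyone: group total = 5.460 × 225 = 1228.50.
Efficiency loss = (5.460 − 1) × 225 = 1003.50.

1003.50 tokens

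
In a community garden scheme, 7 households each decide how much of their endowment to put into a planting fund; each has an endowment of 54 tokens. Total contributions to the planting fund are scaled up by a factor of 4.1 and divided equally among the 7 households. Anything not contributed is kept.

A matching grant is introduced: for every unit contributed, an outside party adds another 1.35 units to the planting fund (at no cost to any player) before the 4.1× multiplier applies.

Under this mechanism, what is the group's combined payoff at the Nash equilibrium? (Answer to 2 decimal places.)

3642.03 tokens

Under the mechanism each unit contributed yields 4.1 × 2.35 / 7 = 1.3764 back to its contributor per unit of net cost, which exceeds 1, making full contribution the dominant choice for everyone.
At the Nash equilibrium everyone contributes 54. Group total payoff = 4.1 × 2.35 × 378 = 3642.03.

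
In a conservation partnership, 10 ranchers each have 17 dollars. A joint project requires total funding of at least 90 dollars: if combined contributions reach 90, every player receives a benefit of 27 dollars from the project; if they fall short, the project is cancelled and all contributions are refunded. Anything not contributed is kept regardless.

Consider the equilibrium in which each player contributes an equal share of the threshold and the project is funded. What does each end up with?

Equal share of the threshold: 90/10 = 9.
At this profile no one gains by cutting their contribution: any cut drops the total below 90, the project is cancelled, contributions are refunded, and the deviator ends with 17, which is less than 17 − 9 + 27 = 35. Contributing more than 9 just wastes the excess. So contributing exactly 9 is a best response.
Each player's payoff: 17 − 9 + 27 = 35.

35 dollars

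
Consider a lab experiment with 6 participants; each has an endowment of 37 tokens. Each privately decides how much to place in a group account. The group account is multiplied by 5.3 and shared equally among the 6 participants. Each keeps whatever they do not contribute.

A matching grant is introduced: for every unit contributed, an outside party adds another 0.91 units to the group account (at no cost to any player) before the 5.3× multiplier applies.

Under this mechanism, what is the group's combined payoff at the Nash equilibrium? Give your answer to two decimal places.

With the mechanism, a contributed unit returns 5.3 × 1.91 / 6 = 1.6872 per unit of net cost to the contributor — now above 1 — so contributing fully is weakly dominant for every player.
At the Nash equilibrium everyone contributes 37. Group total payoff = 5.3 × 1.91 × 222 = 2247.31.

2247.31 tokens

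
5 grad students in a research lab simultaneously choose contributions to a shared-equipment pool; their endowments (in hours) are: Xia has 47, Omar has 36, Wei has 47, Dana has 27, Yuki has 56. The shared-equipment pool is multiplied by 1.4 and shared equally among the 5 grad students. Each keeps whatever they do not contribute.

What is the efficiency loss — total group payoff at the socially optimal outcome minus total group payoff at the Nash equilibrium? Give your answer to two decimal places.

85.20 hours

The private return per contributed unit is 1.4/5 = 0.2800 < 1 for every player regardless of endowment, so the Nash equilibrium is zero contribution and the group total is Σ E_j = 47 + 36 + 47 + 27 + 56 = 213.
Each contributed unit returns 1.400 to the group, so the social optimum is full contribution by everyone: group total = 1.400 × 213 = 298.20.
Efficiency loss = (1.400 − 1) × 213 = 85.20.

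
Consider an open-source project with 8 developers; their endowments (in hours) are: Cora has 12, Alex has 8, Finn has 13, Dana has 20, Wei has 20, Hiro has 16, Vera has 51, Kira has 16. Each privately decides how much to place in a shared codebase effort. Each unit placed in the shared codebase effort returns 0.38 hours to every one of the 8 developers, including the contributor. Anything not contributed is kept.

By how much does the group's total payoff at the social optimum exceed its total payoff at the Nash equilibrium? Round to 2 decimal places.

318.24 hours

The private return per contributed unit is 0.38 < 1 for everyone, so the Nash equilibrium is zero contribution and the group total is Σ E_j = 12 + 8 + 13 + 20 + 20 + 16 + 51 + 16 = 156.
Each contributed unit returns 3.040 to the group, so the social optimum is full contribution by everyone: group total = 3.040 × 156 = 474.24.
Efficiency loss = (3.040 − 1) × 156 = 318.24.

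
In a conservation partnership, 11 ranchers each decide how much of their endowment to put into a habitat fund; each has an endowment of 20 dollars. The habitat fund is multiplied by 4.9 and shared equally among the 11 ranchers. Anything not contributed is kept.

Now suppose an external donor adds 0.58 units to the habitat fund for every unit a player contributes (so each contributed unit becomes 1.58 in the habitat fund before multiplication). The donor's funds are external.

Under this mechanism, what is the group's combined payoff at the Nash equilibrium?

220.00 dollars

The effective private return is 4.9 × 1.58 / 11 = 0.7038, which is still under 1, so the mechanism doesn't change anyone's dominant strategy: zero contribution.
At the Nash equilibrium no one contributes; group total payoff = 11 × 20 = 220.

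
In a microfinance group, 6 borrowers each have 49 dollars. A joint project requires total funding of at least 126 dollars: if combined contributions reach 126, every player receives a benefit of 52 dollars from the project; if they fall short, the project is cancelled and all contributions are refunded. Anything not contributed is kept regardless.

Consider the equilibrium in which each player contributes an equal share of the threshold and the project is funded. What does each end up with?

Equal share of the threshold: 126/6 = 21.
At this profile no one gains by cutting their contribution: any cut drops the total below 126, the project is cancelled, contributions are refunded, and the deviator ends with 49, which is less than 49 − 21 + 52 = 80. Contributing more than 21 just wastes the excess. So contributing exactly 21 is a best response.
Each player's payoff: 49 − 21 + 52 = 80.

80 dollars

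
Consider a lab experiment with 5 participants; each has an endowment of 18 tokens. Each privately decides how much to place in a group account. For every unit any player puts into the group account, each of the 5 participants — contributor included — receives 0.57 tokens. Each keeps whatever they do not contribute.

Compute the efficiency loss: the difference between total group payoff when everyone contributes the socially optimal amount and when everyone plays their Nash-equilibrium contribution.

166.50 tokens

The private return per contributed unit is 0.57 < 1, so contributing 0 is dominant for every player. At the Nash equilibrium everyone keeps their 18, and the group total is 5 × 18 = 90.
Each contributed unit returns 2.850 to the group as a whole (0.57 to each of 5 players), which exceeds 1, so the social optimum is full contribution: group total = 2.850 × 90 = 256.50.
Efficiency loss = 256.50 − 90 = 166.50.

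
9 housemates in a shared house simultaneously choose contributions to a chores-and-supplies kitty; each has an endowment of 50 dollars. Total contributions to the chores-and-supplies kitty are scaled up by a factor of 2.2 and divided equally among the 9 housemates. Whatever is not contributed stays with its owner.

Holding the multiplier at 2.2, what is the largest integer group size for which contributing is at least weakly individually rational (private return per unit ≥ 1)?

Private return per unit is 2.2/(group size), which is ≥ 1 whenever the group size is ≤ 2.2.
The largest such integer is 2.

2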